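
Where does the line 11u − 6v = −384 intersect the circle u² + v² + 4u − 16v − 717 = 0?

Substitute v = (384 + 11u)/6:
157u² + 7536u + 84780 = 0  ⟹  u² + 48u + 540 = 0
u = −18 or u = −30, giving (−18, 31) and (−30, 9).

(−30, 9) and (−18, 31)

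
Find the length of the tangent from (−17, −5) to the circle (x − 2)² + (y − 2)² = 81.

√329

The centre is (2, 2) and r = 9. The square of the distance from P to the centre is 361 + 49 = 410.
By the tangent–radius right angle, tangent length = √(|PO|² − r²) = √329.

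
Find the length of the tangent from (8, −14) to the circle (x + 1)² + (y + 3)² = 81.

11

With centre O = (−1, −3), |OP|² = 202 and r² = 81.
By the tangent–radius right angle, tangent length = √(|PO|² − r²) = √121 = 11.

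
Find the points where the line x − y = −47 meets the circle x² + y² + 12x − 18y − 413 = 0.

Express y = x + 47 and substitute into the circle:
2x² + 88x + 950 = 0  ⟹  x² + 44x + 475 = 0
x = −19 or x = −25, giving (−19, 28) and (−25, 22).

(−25, 22) and (−19, 28)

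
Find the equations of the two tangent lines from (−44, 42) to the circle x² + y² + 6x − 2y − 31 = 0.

Write the tangent as mx − y + (42 − m·(−44)) = 0 and set its distance from the centre to √41:
(41m − (−41))² = 41(m² + 1)
20m² + 41m + 20 = 0, so m = −4/5 or m = −5/4.
With m = −4/5: 4x + 5y = 34. With m = −5/4: 5x + 4y = −52.

4x + 5y = 34 and 5x + 4y = −52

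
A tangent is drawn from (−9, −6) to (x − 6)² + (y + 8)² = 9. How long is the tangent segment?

2√55

Centre (6, −8), r² = 9. |PO|² = (−15)² + (2)² = 229.
The tangent meets the radius at right angles, so tangent² = |PO|² − r² = 229 − 9 = 220.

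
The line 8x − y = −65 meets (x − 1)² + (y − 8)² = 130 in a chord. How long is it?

Centre (1, 8), r² = 130. Perpendicular distance d from centre to line = |65| / √65 = 65/√65.
Half the chord is √(r² − d²) = √(65), so the full chord is 2√65.

2√65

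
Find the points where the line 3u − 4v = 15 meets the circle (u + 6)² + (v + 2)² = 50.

(−7, −9) and (1, −3)

From the line, v = (−15 + 3u)/4. Substituting:
25u² + 150u − 175 = 0  ⟹  u² + 6u − 7 = 0
u = 1 or u = −7, giving (1, −3) and (−7, −9).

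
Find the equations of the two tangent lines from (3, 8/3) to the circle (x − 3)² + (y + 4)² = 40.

x + 3y = 11 and x − 3y = −5

A line y − (8/3) = m(x − (3)) is tangent when its distance from (3, −4) is 2√10:
(0m − (−20/3))² = 40(m² + 1)
9m² − 1 = 0, so m = −1/3 or m = 1/3.
With m = −1/3: x + 3y = 11. With m = 1/3: x − 3y = −5.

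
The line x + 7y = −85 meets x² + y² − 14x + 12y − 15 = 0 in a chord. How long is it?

10√2

The distance from (7, −6) to the line is 50/√50, and r² = 100.
Chord = 2√(r² − d²) = 2·√(50) = 10√2.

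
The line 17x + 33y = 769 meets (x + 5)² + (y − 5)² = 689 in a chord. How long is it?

√1378

Centre (−5, 5), r² = 689. Perpendicular distance d from centre to line = |−689| / √1378 = 689/√1378.
Chord = 2√(r² − d²) = 2·√(689/2) = √1378.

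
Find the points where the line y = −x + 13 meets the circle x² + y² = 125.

(2, 11) and (11, 2)

From the line, y = −x + 13. Substituting:
2x² − 26x + 44 = 0  ⟹  x² − 13x + 22 = 0
x = 11 or x = 2, giving (11, 2) and (2, 11).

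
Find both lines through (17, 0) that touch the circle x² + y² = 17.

Let a tangent through (17, 0) have slope m. Its distance from (0, 0) must equal √17:
(−17m − (0))² = 17(m² + 1)
16m² − 1 = 0, so m = 1/4 or m = −1/4.
With m = 1/4: x − 4y = 17. With m = −1/4: x + 4y = 17.

x − 4y = 17 and x + 4y = 17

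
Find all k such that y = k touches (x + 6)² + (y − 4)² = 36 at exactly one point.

k = −2 or k = 10

For a tangent, require d(centre, line) = r = 6.
|0·(−6) + 1·4 − k| / √1 = 6
|k − (4)| = 6, so k = 10 or k = −2.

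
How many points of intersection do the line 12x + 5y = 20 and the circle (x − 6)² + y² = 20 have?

Substituting the line into the circle gives 169x² − 780x + 800 = 0.
Discriminant = (−780)² − 4·169·(800) = 67600 > 0.
Two real roots: the line is a secant.

2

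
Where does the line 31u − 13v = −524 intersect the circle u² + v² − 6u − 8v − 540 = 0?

(−19, −5) and (−6, 26)

Substitute v = (524 + 31u)/13:
1130u² + 28250u + 128820 = 0  ⟹  u² + 25u + 114 = 0
u = −6 or u = −19, giving (−6, 26) and (−19, −5).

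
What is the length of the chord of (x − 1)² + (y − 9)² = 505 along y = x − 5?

29√2

Centre (1, 9), r² = 505. Perpendicular distance d from centre to line = |−13| / √2 = 13/√2.
Chord = 2√(r² − d²) = 2·√(841/2) = 29√2.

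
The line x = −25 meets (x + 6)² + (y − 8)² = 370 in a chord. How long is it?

The line gives x = −25. Substituting into the circle:
y² − 16y + 55 = 0
y = 11 or y = 5, giving (−25, 11) and (−25, 5).
Chord length = distance between (−25, 11) and (−25, 5) = √36 = 6.

6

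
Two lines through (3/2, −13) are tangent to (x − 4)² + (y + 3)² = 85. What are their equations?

A line y − (−13) = m(x − (3/2)) is tangent when its distance from (4, −3) is √85:
[m·(5/2) − (10)]² = 85(m² + 1)
63m² + 40m − 12 = 0, so m = −6/7 or m = 2/9.
With m = −6/7: 6x + 7y = −82. With m = 2/9: 2x − 9y = 120.

6x + 7y = −82 and 2x − 9y = 120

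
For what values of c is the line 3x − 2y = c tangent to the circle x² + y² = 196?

c = ±14√13

Tangency holds when the distance from the centre (0, 0) to the line equals the radius 14:
|3·0 − 2·0 − c| / √13 = 14
|c| = 14√13.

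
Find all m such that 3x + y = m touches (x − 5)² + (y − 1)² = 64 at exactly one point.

m = 16 ± 8√10

For a tangent, require d(centre, line) = r = 8.
|3·5 + 1·1 − m| / √10 = 8
|m − (16)| = 8√10.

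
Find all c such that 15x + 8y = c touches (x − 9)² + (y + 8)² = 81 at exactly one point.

The line touches the circle iff its distance from (9, −8) is 9:
|15·9 + 8·(−8) − c| / √289 = 9
|c − (71)| = 9·17, so c = 224 or c = −82.

c = −82 or c = 224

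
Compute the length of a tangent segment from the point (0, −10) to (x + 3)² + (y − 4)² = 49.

2√39

The centre is (−3, 4) and r = 7. The square of the distance from P to the centre is 9 + 196 = 205.
By the tangent–radius right angle, tangent length = √(|PO|² − r²) = √156 = 2√39.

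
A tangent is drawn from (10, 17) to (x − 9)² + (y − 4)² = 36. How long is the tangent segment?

√134

The centre is (9, 4) and r = 6. The square of the distance from P to the centre is 1 + 169 = 170.
By the tangent–radius right angle, tangent length = √(|PO|² − r²) = √134.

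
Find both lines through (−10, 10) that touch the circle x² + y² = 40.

x + 3y = 20 and 3x + y = −20

Let a tangent through (−10, 10) have slope m. Its distance from (0, 0) must equal 2√10:
(10m − (−10))² = 40(m² + 1)
3m² + 10m + 3 = 0, so m = −1/3 or m = −3.
With m = −1/3: x + 3y = 20. With m = −3: 3x + y = −20.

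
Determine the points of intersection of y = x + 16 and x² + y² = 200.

From the line, y = x + 16. Substituting:
2x² + 32x + 56 = 0  ⟹  x² + 16x + 28 = 0
x = −2 or x = −14, giving (−2, 14) and (−14, 2).

(−14, 2) and (−2, 14)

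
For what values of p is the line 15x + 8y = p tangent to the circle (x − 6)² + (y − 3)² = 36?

p = 12 or p = 216

For a tangent, require d(centre, line) = r = 6.
|15·6 + 8·3 − p| / √289 = 6
|p − (114)| = 6·17, so p = 216 or p = 12.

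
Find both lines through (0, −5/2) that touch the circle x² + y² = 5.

Let a tangent through (0, −5/2) have slope m. Its distance from (0, 0) must equal √5:
[m·(0) − (5/2)]² = 5(m² + 1)
4m² − 1 = 0, so m = 1/2 or m = −1/2.
Through (0, −5/2) these give x − 2y = 5 and x + 2y = −5.

x − 2y = 5 and x + 2y = −5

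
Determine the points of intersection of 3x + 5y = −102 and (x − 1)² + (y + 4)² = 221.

From the line, y = (−102 − 3x)/5. Substituting:
34x² + 442x + 1224 = 0  ⟹  x² + 13x + 36 = 0
x = −4 or x = −9, giving (−4, −18) and (−9, −15).

(−9, −15) and (−4, −18)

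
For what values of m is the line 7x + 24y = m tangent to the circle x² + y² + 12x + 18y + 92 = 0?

m = −383 or m = −133

For a tangent, require d(centre, line) = r = 5.
|7·(−6) + 24·(−9) − m| / √625 = 5
|m − (−258)| = 5·25, so m = −133 or m = −383.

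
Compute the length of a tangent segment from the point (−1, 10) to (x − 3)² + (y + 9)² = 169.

4√13

The centre is (3, −9) and r = 13. The square of the distance from P to the centre is 16 + 361 = 377.
By the tangent–radius right angle, tangent length = √(|PO|² − r²) = √208 = 4√13.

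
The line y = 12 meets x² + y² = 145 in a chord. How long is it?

Substitute y = 12:
x² − 1 = 0
x = 1 or x = −1, giving (1, 12) and (−1, 12).
Chord length = distance between (1, 12) and (−1, 12) = √4 = 2.

2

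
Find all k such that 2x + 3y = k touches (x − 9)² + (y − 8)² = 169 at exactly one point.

k = 42 ± 13√13

For a tangent, require d(centre, line) = r = 13.
|2·9 + 3·8 − k| / √13 = 13
|k − (42)| = 13√13.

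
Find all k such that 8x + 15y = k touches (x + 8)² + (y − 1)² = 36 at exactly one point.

k = −151 or k = 53

Tangency holds when the distance from the centre (−8, 1) to the line equals the radius 6:
|8·(−8) + 15·1 − k| / √289 = 6
|k − (−49)| = 6·17, so k = 53 or k = −151.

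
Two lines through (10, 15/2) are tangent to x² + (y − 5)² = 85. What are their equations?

Write the tangent as mx − y + (15/2 − m·(10)) = 0 and set its distance from the centre to √85:
(−10m − (−5/2))² = 85(m² + 1)
12m² − 40m − 63 = 0, so m = −7/6 or m = 9/2.
Through (10, 15/2) these give 7x + 6y = 115 and 9x − 2y = 75.

7x + 6y = 115 and 9x − 2y = 75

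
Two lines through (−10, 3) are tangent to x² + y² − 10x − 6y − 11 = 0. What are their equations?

Write the tangent as mx − y + (3 − m·(−10)) = 0 and set its distance from the centre to 3√5:
(15m − (0))² = 45(m² + 1)
4m² − 1 = 0, so m = −1/2 or m = 1/2.
With m = −1/2: x + 2y = −4. With m = 1/2: x − 2y = −16.

x + 2y = −4 and x − 2y = −16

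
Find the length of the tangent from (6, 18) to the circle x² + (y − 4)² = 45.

√187

The centre is (0, 4) and r = 3√5. The square of the distance from P to the centre is 36 + 196 = 232.
The tangent meets the radius at right angles, so tangent² = |PO|² − r² = 232 − 45 = 187.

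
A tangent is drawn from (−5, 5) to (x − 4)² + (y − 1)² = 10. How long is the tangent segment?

√87

The centre is (4, 1) and r = √10. The square of the distance from P to the centre is 81 + 16 = 97.
Power of the point: PT² = |PO|² − r² = 87, so PT = √87.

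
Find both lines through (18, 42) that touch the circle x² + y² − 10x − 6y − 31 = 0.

A line y − (42) = m(x − (18)) is tangent when its distance from (5, 3) is √65:
(−13m − (−39))² = 65(m² + 1)
4m² − 39m + 56 = 0, so m = 8 or m = 7/4.
With m = 8: 8x − y = 102. With m = 7/4: 7x − 4y = −42.

8x − y = 102 and 7x − 4y = −42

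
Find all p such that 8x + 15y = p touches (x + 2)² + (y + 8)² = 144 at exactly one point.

The line touches the circle iff its distance from (−2, −8) is 12:
|8·(−2) + 15·(−8) − p| / √289 = 12
|p − (−136)| = 12·17, so p = 68 or p = −340.

p = −340 or p = 68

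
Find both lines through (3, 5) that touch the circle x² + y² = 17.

Let a tangent through (3, 5) have slope m. Its distance from (0, 0) must equal √17:
(−3m − (−5))² = 17(m² + 1)
4m² + 15m − 4 = 0, so m = −4 or m = 1/4.
Through (3, 5) these give 4x + y = 17 and x − 4y = −17.

4x + y = 17 and x − 4y = −17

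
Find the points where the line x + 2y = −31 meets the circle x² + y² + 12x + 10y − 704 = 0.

Express y = (−31 − x)/2 and substitute into the circle:
5x² + 90x − 2475 = 0  ⟹  x² + 18x − 495 = 0
x = 15 or x = −33, giving (15, −23) and (−33, 1).

(−33, 1) and (15, −23)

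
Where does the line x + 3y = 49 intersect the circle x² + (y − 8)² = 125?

Express y = (49 − x)/3 and substitute into the circle:
10x² − 50x − 500 = 0  ⟹  x² − 5x − 50 = 0
x = 10 or x = −5, giving (10, 13) and (−5, 18).

(−5, 18) and (10, 13)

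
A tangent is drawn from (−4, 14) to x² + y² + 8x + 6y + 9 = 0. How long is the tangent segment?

With centre O = (−4, −3), |OP|² = 289 and r² = 16.
By the tangent–radius right angle, tangent length = √(|PO|² − r²) = √273.

√273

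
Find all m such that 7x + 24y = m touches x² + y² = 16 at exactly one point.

For a tangent, require d(centre, line) = r = 4.
|7·0 + 24·0 − m| / √625 = 4
|m| = 4·25, so m = 100 or m = −100.

m = −100 or m = 100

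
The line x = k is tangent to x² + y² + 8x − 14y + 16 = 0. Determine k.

k = −11 or k = 3

Tangency holds when the distance from the centre (−4, 7) to the line equals the radius 7:
|1·(−4) + 0·7 − k| / √1 = 7
|k − (−4)| = 7, so k = 3 or k = −11.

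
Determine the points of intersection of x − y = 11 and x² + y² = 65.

(4, −7) and (7, −4)

From the line, y = x − 11. Substituting:
2x² − 22x + 56 = 0  ⟹  x² − 11x + 28 = 0
x = 7 or x = 4, giving (7, −4) and (4, −7).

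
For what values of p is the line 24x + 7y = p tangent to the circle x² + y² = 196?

Tangency holds when the distance from the centre (0, 0) to the line equals the radius 14:
|24·0 + 7·0 − p| / √625 = 14
|p| = 14·25, so p = 350 or p = −350.

p = −350 or p = 350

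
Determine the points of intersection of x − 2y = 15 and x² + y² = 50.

From the line, y = (−15 + x)/2. Substituting:
5x² − 30x + 25 = 0  ⟹  x² − 6x + 5 = 0
x = 5 or x = 1, giving (5, −5) and (1, −7).

(1, −7) and (5, −5)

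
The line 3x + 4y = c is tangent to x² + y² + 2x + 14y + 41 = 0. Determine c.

c = −46 or c = −16

Tangency holds when the distance from the centre (−1, −7) to the line equals the radius 3:
|3·(−1) + 4·(−7) − c| / √25 = 3
|c − (−31)| = 3·5, so c = −16 or c = −46.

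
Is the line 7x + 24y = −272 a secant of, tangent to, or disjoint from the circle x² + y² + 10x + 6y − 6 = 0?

disjoint

Substituting the line into the circle gives 625x² + 8560x + 31360 = 0.
Discriminant = (8560)² − 4·625·(31360) = −5126400 < 0.
No real roots: the line does not meet the circle.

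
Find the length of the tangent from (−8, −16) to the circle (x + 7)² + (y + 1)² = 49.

√177

With centre O = (−7, −1), |OP|² = 226 and r² = 49.
The tangent meets the radius at right angles, so tangent² = |PO|² − r² = 226 − 49 = 177.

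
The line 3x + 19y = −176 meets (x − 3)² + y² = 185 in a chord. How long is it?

√370

Centre (3, 0), r² = 185. Perpendicular distance d from centre to line = |185| / √370 = 185/√370.
Chord = 2√(r² − d²) = 2·√(185/2) = √370.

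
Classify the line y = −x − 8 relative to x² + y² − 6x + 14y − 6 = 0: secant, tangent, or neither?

Substituting the line into the circle gives 2x² − 4x − 54 = 0.
Discriminant = (−4)² − 4·2·(−54) = 448 > 0.
Two real roots: the line is a secant.

secant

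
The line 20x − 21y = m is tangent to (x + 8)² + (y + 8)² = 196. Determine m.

m = −398 or m = 414

The line touches the circle iff its distance from (−8, −8) is 14:
|20·(−8) − 21·(−8) − m| / √841 = 14
|m − (8)| = 14·29, so m = 414 or m = −398.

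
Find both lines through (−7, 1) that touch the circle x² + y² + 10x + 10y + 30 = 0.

Let a tangent through (−7, 1) have slope m. Its distance from (−5, −5) must equal 2√5:
(2m − (−6))² = 20(m² + 1)
2m² − 3m − 2 = 0, so m = 2 or m = −1/2.
Through (−7, 1) these give 2x − y = −15 and x + 2y = −5.

2x − y = −15 and x + 2y = −5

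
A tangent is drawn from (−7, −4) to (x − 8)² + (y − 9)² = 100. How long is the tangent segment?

7√6

The centre is (8, 9) and r = 10. The square of the distance from P to the centre is 225 + 169 = 394.
Power of the point: PT² = |PO|² − r² = 294, so PT = 7√6.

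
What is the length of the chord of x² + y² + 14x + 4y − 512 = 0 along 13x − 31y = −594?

√1130

Centre (−7, −2), r² = 565. Perpendicular distance d from centre to line = |565| / √1130 = 565/√1130.
Half the chord is √(r² − d²) = √(565/2), so the full chord is √1130.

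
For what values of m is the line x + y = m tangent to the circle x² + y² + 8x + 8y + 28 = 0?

Tangency holds when the distance from the centre (−4, −4) to the line equals the radius 2:
|1·(−4) + 1·(−4) − m| / √2 = 2
|m − (−8)| = 2√2.

m = −8 ± 2√2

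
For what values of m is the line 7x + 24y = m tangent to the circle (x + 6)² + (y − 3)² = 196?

Tangency holds when the distance from the centre (−6, 3) to the line equals the radius 14:
|7·(−6) + 24·3 − m| / √625 = 14
|m − (30)| = 14·25, so m = 380 or m = −320.

m = −320 or m = 380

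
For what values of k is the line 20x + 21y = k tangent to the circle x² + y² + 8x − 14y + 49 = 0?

k = −49 or k = 183

The line touches the circle iff its distance from (−4, 7) is 4:
|20·(−4) + 21·7 − k| / √841 = 4
|k − (67)| = 4·29, so k = 183 or k = −49.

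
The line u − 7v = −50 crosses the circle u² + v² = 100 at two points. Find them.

Express v = (50 + u)/7 and substitute into the circle:
50u² + 100u − 2400 = 0  ⟹  u² + 2u − 48 = 0
u = 6 or u = −8, giving (6, 8) and (−8, 6).

(−8, 6) and (6, 8)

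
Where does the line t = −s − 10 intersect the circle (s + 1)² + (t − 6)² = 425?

Express t = −s − 10 and substitute into the circle:
2s² + 34s − 168 = 0  ⟹  s² + 17s − 84 = 0
s = 4 or s = −21, giving (4, −14) and (−21, 11).

(−21, 11) and (4, −14)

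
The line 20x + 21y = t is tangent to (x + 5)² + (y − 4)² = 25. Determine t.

t = −161 or t = 129

For a tangent, require d(centre, line) = r = 5.
|20·(−5) + 21·4 − t| / √841 = 5
|t − (−16)| = 5·29, so t = 129 or t = −161.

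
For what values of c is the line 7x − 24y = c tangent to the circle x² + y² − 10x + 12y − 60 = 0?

c = −96 or c = 454

The line touches the circle iff its distance from (5, −6) is 11:
|7·5 − 24·(−6) − c| / √625 = 11
|c − (179)| = 11·25, so c = 454 or c = −96.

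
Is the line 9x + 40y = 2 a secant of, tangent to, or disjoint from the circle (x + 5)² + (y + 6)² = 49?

tangent

Centre (−5, −6), r² = 49. Distance² from centre to line = (−287)²/1681 = 49.
Since d² = r², the line is tangent.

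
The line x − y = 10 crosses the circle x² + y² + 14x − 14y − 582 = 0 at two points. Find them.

(−9, −19) and (19, 9)

Substitute y = x − 10:
2x² − 20x − 342 = 0  ⟹  x² − 10x − 171 = 0
x = 19 or x = −9, giving (19, 9) and (−9, −19).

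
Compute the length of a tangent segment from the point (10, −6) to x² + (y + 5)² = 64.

With centre O = (0, −5), |OP|² = 101 and r² = 64.
Power of the point: PT² = |PO|² − r² = 37, so PT = √37.

√37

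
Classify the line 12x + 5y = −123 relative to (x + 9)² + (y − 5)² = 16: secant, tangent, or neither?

Substituting the line into the circle gives 169x² + 4002x + 23529 = 0.
Δ = 16016004 − 15905604 = 110400.
Two real roots: the line is a secant.

secant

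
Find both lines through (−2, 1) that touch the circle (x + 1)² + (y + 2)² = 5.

x + 2y = 0 and 2x − y = −5

Let a tangent through (−2, 1) have slope m. Its distance from (−1, −2) must equal √5:
[m·(1) − (−3)]² = 5(m² + 1)
2m² − 3m − 2 = 0, so m = −1/2 or m = 2.
With m = −1/2: x + 2y = 0. With m = 2: 2x − y = −5.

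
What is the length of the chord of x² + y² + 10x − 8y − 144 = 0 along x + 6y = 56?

4√37

Express y = (56 − x)/6 and substitute into the circle:
37x² + 296x − 4736 = 0  ⟹  x² + 8x − 128 = 0
x = 8 or x = −16, giving (8, 8) and (−16, 12).
|(8, 8) − (−16, 12)| = √((24)² + (−4)²) = 4√37.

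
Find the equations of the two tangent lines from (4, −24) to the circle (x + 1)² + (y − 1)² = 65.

8x − y = 56 and 7x + 4y = −68

Write the tangent as mx − y + (−24 − m·(4)) = 0 and set its distance from the centre to √65:
[m·(−5) − (25)]² = 65(m² + 1)
4m² − 25m − 56 = 0, so m = 8 or m = −7/4.
Through (4, −24) these give 8x − y = 56 and 7x + 4y = −68.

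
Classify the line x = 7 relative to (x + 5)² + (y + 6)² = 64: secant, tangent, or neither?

Centre (−5, −6), r² = 64. Distance² from centre to line = (−12)² = 144.
Since d² > r², the line lies outside the circle.

neither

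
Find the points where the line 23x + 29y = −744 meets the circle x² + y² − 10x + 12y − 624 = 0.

Express y = (−744 − 23x)/29 and substitute into the circle:
1370x² + 17810x − 230160 = 0  ⟹  x² + 13x − 168 = 0
x = 8 or x = −21, giving (8, −32) and (−21, −9).

(−21, −9) and (8, −32)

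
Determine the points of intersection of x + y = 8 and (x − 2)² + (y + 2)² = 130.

From the line, y = −x + 8. Substituting:
2x² − 24x − 26 = 0  ⟹  x² − 12x − 13 = 0
x = 13 or x = −1, giving (13, −5) and (−1, 9).

(−1, 9) and (13, −5)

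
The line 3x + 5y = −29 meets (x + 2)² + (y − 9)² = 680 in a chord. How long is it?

Express y = (−29 − 3x)/5 and substitute into the circle:
34x² + 544x − 11424 = 0  ⟹  x² + 16x − 336 = 0
x = 12 or x = −28, giving (12, −13) and (−28, 11).
Chord length = distance between (12, −13) and (−28, 11) = √2176 = 8√34.

8√34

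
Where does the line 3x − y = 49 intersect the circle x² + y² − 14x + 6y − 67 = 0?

(12, −13) and (17, 2)

From the line, y = 3x − 49. Substituting:
10x² − 290x + 2040 = 0  ⟹  x² − 29x + 204 = 0
x = 17 or x = 12, giving (17, 2) and (12, −13).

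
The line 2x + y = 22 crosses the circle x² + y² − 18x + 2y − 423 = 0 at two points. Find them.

(1, 20) and (21, −20)

Substitute y = −2x + 22:
5x² − 110x + 105 = 0  ⟹  x² − 22x + 21 = 0
x = 21 or x = 1, giving (21, −20) and (1, 20).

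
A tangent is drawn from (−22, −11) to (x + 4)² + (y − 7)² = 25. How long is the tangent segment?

√623

The centre is (−4, 7) and r = 5. The square of the distance from P to the centre is 324 + 324 = 648.
The tangent meets the radius at right angles, so tangent² = |PO|² − r² = 648 − 25 = 623.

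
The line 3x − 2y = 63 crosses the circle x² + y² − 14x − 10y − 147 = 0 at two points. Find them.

(17, −6) and (21, 0)

From the line, y = (−63 + 3x)/2. Substituting:
13x² − 494x + 4641 = 0  ⟹  x² − 38x + 357 = 0
x = 21 or x = 17, giving (21, 0) and (17, −6).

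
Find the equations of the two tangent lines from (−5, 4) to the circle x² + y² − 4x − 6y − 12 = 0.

Let a tangent through (−5, 4) have slope m. Its distance from (2, 3) must equal 5:
(7m − (−1))² = 25(m² + 1)
12m² + 7m − 12 = 0, so m = −4/3 or m = 3/4.
With m = −4/3: 4x + 3y = −8. With m = 3/4: 3x − 4y = −31.

4x + 3y = −8 and 3x − 4y = −31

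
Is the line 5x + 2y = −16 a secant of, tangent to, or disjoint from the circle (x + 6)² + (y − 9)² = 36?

secant

Substituting the line into the circle gives 29x² + 388x + 1156 = 0.
Δ = 150544 − 134096 = 16448.
Two real roots: the line is a secant.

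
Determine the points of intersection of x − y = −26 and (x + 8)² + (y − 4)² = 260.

(−24, 2) and (−6, 20)

Express y = x + 26 and substitute into the circle:
2x² + 60x + 288 = 0  ⟹  x² + 30x + 144 = 0
x = −6 or x = −24, giving (−6, 20) and (−24, 2).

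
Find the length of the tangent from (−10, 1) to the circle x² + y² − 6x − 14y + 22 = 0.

13

With centre O = (3, 7), |OP|² = 205 and r² = 36.
The tangent meets the radius at right angles, so tangent² = |PO|² − r² = 205 − 36 = 169.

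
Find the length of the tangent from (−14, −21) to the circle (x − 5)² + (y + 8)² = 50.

4√30

Centre (5, −8), r² = 50. |PO|² = (−19)² + (−13)² = 530.
Power of the point: PT² = |PO|² − r² = 480, so PT = 4√30.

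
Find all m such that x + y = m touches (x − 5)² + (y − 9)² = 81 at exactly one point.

For a tangent, require d(centre, line) = r = 9.
|1·5 + 1·9 − m| / √2 = 9
|m − (14)| = 9√2.

m = 14 ± 9√2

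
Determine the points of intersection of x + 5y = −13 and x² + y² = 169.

Substitute y = (−13 − x)/5:
26x² + 26x − 4056 = 0  ⟹  x² + x − 156 = 0
x = 12 or x = −13, giving (12, −5) and (−13, 0).

(−13, 0) and (12, −5)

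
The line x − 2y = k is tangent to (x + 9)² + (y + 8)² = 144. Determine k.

k = 7 ± 12√5

Tangency holds when the distance from the centre (−9, −8) to the line equals the radius 12:
|1·(−9) − 2·(−8) − k| / √5 = 12
|k − (7)| = 12√5.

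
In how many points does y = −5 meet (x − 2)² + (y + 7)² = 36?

Centre (2, −7), r² = 36. Distance² from centre to line = (−2)² = 4.
Since d² < r², the line cuts the circle twice.

2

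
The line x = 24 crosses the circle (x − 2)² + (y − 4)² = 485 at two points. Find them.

(24, 3) and (24, 5)

The line gives x = 24. Substituting into the circle:
y² − 8y + 15 = 0
y = 5 or y = 3, giving (24, 5) and (24, 3).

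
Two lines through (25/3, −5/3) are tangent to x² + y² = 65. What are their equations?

Let a tangent through (25/3, −5/3) have slope m. Its distance from (0, 0) must equal √65:
(−25/3m − (5/3))² = 65(m² + 1)
4m² + 25m − 56 = 0, so m = 7/4 or m = −8.
Through (25/3, −5/3) these give 7x − 4y = 65 and 8x + y = 65.

7x − 4y = 65 and 8x + y = 65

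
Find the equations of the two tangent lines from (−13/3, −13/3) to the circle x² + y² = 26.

x + 5y = −26 and 5x + y = −26

Let a tangent through (−13/3, −13/3) have slope m. Its distance from (0, 0) must equal √26:
(13/3m − (13/3))² = 26(m² + 1)
5m² + 26m + 5 = 0, so m = −1/5 or m = −5.
Through (−13/3, −13/3) these give x + 5y = −26 and 5x + y = −26.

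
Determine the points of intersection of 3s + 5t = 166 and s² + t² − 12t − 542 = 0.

From the line, t = (166 − 3s)/5. Substituting:
34s² − 816s + 4046 = 0  ⟹  s² − 24s + 119 = 0
s = 17 or s = 7, giving (17, 23) and (7, 29).

(7, 29) and (17, 23)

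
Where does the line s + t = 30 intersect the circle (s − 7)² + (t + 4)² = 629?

(9, 21) and (32, −2)

Substitute t = −s + 30:
2s² − 82s + 576 = 0  ⟹  s² − 41s + 288 = 0
s = 32 or s = 9, giving (32, −2) and (9, 21).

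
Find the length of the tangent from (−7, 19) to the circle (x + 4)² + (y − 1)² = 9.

18

With centre O = (−4, 1), |OP|² = 333 and r² = 9.
The tangent meets the radius at right angles, so tangent² = |PO|² − r² = 333 − 9 = 324.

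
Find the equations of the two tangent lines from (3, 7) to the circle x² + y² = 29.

A line y − (7) = m(x − (3)) is tangent when its distance from (0, 0) is √29:
[m·(−3) − (−7)]² = 29(m² + 1)
10m² + 21m − 10 = 0, so m = 2/5 or m = −5/2.
Through (3, 7) these give 2x − 5y = −29 and 5x + 2y = 29.

2x − 5y = −29 and 5x + 2y = 29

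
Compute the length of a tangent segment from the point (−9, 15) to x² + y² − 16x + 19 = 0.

√469

Centre (8, 0), r² = 45. |PO|² = (−17)² + (15)² = 514.
By the tangent–radius right angle, tangent length = √(|PO|² − r²) = √469.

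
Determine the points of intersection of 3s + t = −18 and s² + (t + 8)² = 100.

Express t = −3s − 18 and substitute into the circle:
10s² + 60s = 0  ⟹  s² + 6s = 0
s = 0 or s = −6, giving (0, −18) and (−6, 0).

(−6, 0) and (0, −18)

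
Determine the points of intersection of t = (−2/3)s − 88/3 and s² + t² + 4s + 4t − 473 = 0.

Substitute t = (−88 − 2s)/3:
13s² + 364s + 2431 = 0  ⟹  s² + 28s + 187 = 0
s = −11 or s = −17, giving (−11, −22) and (−17, −18).

(−17, −18) and (−11, −22)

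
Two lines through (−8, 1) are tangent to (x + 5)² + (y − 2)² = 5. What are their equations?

x + 2y = −6 and 2x − y = −17

Write the tangent as mx − y + (1 − m·(−8)) = 0 and set its distance from the centre to √5:
(3m − (1))² = 5(m² + 1)
2m² − 3m − 2 = 0, so m = −1/2 or m = 2.
With m = −1/2: x + 2y = −6. With m = 2: 2x − y = −17.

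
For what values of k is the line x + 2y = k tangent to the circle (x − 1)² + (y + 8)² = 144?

k = −15 ± 12√5

The line touches the circle iff its distance from (1, −8) is 12:
|1·1 + 2·(−8) − k| / √5 = 12
|k − (−15)| = 12√5.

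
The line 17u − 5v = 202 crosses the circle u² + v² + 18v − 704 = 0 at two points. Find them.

From the line, v = (−202 + 17u)/5. Substituting:
314u² − 5338u + 5024 = 0  ⟹  u² − 17u + 16 = 0
u = 16 or u = 1, giving (16, 14) and (1, −37).

(1, −37) and (16, 14)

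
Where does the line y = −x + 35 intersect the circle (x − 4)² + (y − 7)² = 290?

Express y = −x + 35 and substitute into the circle:
2x² − 64x + 510 = 0  ⟹  x² − 32x + 255 = 0
x = 17 or x = 15, giving (17, 18) and (15, 20).

(15, 20) and (17, 18)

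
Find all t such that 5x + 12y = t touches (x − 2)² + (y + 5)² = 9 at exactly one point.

t = −89 or t = −11

For a tangent, require d(centre, line) = r = 3.
|5·2 + 12·(−5) − t| / √169 = 3
|t − (−50)| = 3·13, so t = −11 or t = −89.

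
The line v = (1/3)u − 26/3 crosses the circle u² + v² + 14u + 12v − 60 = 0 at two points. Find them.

Substitute v = (−26 + u)/3:
10u² + 110u − 800 = 0  ⟹  u² + 11u − 80 = 0
u = 5 or u = −16, giving (5, −7) and (−16, −14).

(−16, −14) and (5, −7)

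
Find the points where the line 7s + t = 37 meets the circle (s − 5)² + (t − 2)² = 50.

(4, 9) and (6, −5)

From the line, t = −7s + 37. Substituting:
50s² − 500s + 1200 = 0  ⟹  s² − 10s + 24 = 0
s = 6 or s = 4, giving (6, −5) and (4, 9).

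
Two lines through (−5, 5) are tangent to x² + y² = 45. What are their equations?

x − 2y = −15 and 2x − y = −15

Write the tangent as mx − y + (5 − m·(−5)) = 0 and set its distance from the centre to 3√5:
[m·(5) − (−5)]² = 45(m² + 1)
2m² − 5m + 2 = 0, so m = 1/2 or m = 2.
Through (−5, 5) these give x − 2y = −15 and 2x − y = −15.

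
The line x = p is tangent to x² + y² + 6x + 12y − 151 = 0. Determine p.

Tangency holds when the distance from the centre (−3, −6) to the line equals the radius 14:
|1·(−3) + 0·(−6) − p| / √1 = 14
|p − (−3)| = 14, so p = 11 or p = −17.

p = −17 or p = 11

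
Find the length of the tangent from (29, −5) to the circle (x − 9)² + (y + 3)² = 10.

Centre (9, −3), r² = 10. |PO|² = (20)² + (−2)² = 404.
By the tangent–radius right angle, tangent length = √(|PO|² − r²) = √394.

√394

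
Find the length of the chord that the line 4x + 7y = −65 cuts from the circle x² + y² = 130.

The distance from (0, 0) to the line is 65/√65, and r² = 130.
Chord = 2√(r² − d²) = 2·√(65) = 2√65.

2√65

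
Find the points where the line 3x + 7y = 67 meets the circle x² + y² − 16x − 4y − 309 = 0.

Substitute y = (67 − 3x)/7:
58x² − 1102x − 12528 = 0  ⟹  x² − 19x − 216 = 0
x = 27 or x = −8, giving (27, −2) and (−8, 13).

(−8, 13) and (27, −2)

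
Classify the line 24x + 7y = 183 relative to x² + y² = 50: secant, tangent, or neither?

neither

d² = (24·0 + 7·0 − (183))²/625 = 33489/625; r² = 50.
Since d² > r², the line lies outside the circle.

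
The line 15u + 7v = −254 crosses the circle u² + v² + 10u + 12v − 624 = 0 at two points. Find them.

Substitute v = (−254 − 15u)/7:
274u² + 6850u + 12604 = 0  ⟹  u² + 25u + 46 = 0
u = −2 or u = −23, giving (−2, −32) and (−23, 13).

(−23, 13) and (−2, −32)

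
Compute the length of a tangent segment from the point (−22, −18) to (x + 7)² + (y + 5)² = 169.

With centre O = (−7, −5), |OP|² = 394 and r² = 169.
The tangent meets the radius at right angles, so tangent² = |PO|² − r² = 394 − 169 = 225.

15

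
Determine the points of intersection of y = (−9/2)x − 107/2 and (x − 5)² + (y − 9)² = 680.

Substitute y = (−107 − 9x)/2:
85x² + 2210x + 13005 = 0  ⟹  x² + 26x + 153 = 0
x = −9 or x = −17, giving (−9, −13) and (−17, 23).

(−17, 23) and (−9, −13)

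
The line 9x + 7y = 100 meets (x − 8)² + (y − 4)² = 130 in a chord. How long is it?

2√130

The distance from (8, 4) to the line is 0/√130, and r² = 130.
Chord = 2√(r² − d²) = 2·√(130) = 2√130.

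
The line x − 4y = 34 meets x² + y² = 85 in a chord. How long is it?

The distance from (0, 0) to the line is 34/√17, and r² = 85.
Half the chord is √(r² − d²) = √(17), so the full chord is 2√17.

2√17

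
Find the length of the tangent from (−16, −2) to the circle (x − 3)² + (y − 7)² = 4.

Centre (3, 7), r² = 4. |PO|² = (−19)² + (−9)² = 442.
Power of the point: PT² = |PO|² − r² = 438, so PT = √438.

√438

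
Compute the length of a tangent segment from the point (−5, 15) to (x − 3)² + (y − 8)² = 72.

√41

The centre is (3, 8) and r = 6√2. The square of the distance from P to the centre is 64 + 49 = 113.
Power of the point: PT² = |PO|² − r² = 41, so PT = √41.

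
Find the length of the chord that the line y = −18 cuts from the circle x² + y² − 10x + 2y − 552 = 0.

Substitute y = −18:
x² − 10x − 264 = 0
x = 22 or x = −12, giving (22, −18) and (−12, −18).
Chord length = distance between (22, −18) and (−12, −18) = √1156 = 34.

34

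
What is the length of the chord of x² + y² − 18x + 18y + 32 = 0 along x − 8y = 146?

The distance from (9, −9) to the line is 65/√65, and r² = 130.
Half the chord is √(r² − d²) = √(65), so the full chord is 2√65.

2√65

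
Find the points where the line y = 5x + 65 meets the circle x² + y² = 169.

(−13, 0) and (−12, 5)

From the line, y = 5x + 65. Substituting:
26x² + 650x + 4056 = 0  ⟹  x² + 25x + 156 = 0
x = −12 or x = −13, giving (−12, 5) and (−13, 0).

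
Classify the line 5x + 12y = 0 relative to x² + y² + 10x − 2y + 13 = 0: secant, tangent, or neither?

secant

Centre (−5, 1), r² = 13. Distance² from centre to line = (−13)²/169 = 1.
Since d² < r², the line cuts the circle twice.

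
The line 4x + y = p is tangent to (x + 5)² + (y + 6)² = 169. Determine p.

p = −26 ± 13√17

Tangency holds when the distance from the centre (−5, −6) to the line equals the radius 13:
|4·(−5) + 1·(−6) − p| / √17 = 13
|p − (−26)| = 13√17.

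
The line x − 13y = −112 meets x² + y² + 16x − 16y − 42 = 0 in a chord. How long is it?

2√170

From the line, y = (112 + x)/13. Substituting:
170x² + 2720x − 17850 = 0  ⟹  x² + 16x − 105 = 0
x = 5 or x = −21, giving (5, 9) and (−21, 7).
Chord length = distance between (5, 9) and (−21, 7) = √680 = 2√170.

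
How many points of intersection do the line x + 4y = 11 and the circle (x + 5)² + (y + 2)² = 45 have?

2

Centre (−5, −2), r² = 45. Distance² from centre to line = (−24)²/17 = 576/17.
Since d² < r², the line cuts the circle twice.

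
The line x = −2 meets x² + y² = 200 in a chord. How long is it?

The line gives x = −2. Substituting into the circle:
y² − 196 = 0
y = 14 or y = −14, giving (−2, 14) and (−2, −14).
Chord length = distance between (−2, 14) and (−2, −14) = √784 = 28.

28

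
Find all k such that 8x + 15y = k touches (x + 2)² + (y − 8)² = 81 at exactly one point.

k = −49 or k = 257

Tangency holds when the distance from the centre (−2, 8) to the line equals the radius 9:
|8·(−2) + 15·8 − k| / √289 = 9
|k − (104)| = 9·17, so k = 257 or k = −49.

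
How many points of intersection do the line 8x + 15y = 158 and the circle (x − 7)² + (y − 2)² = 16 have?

d² = (8·7 + 15·2 − (158))²/289 = 5184/289; r² = 16.
Since d² > r², the line lies outside the circle.

0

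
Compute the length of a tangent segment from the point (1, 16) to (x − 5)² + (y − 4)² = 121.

√39

With centre O = (5, 4), |OP|² = 160 and r² = 121.
By the tangent–radius right angle, tangent length = √(|PO|² − r²) = √39.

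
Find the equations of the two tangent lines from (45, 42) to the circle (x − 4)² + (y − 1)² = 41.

5x − 4y = 57 and 4x − 5y = −30

Write the tangent as mx − y + (42 − m·(45)) = 0 and set its distance from the centre to √41:
[m·(−41) − (−41)]² = 41(m² + 1)
20m² − 41m + 20 = 0, so m = 5/4 or m = 4/5.
With m = 5/4: 5x − 4y = 57. With m = 4/5: 4x − 5y = −30.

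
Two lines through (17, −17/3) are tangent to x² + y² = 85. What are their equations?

7x + 6y = 85 and 2x − 9y = 85

Let a tangent through (17, −17/3) have slope m. Its distance from (0, 0) must equal √85:
(−17m − (17/3))² = 85(m² + 1)
54m² + 51m − 14 = 0, so m = −7/6 or m = 2/9.
Through (17, −17/3) these give 7x + 6y = 85 and 2x − 9y = 85.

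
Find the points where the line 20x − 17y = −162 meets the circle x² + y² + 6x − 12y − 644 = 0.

Substitute y = (162 + 20x)/17:
689x² + 4134x − 192920 = 0  ⟹  x² + 6x − 280 = 0
x = 14 or x = −20, giving (14, 26) and (−20, −14).

(−20, −14) and (14, 26)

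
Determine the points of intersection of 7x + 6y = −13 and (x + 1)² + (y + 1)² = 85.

(−7, 6) and (5, −8)

Express y = (−13 − 7x)/6 and substitute into the circle:
85x² + 170x − 2975 = 0  ⟹  x² + 2x − 35 = 0
x = 5 or x = −7, giving (5, −8) and (−7, 6).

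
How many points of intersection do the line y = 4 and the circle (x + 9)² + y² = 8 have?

0

Centre (−9, 0), r² = 8. Distance² from centre to line = (−4)² = 16.
Since d² > r², the line lies outside the circle.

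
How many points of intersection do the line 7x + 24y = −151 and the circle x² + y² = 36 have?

0

d² = (7·0 + 24·0 − (−151))²/625 = 22801/625; r² = 36.
Since d² > r², the line lies outside the circle.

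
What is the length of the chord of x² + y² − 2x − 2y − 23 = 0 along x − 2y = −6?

4√5

From the line, y = (6 + x)/2. Substituting:
5x² − 80 = 0  ⟹  x² − 16 = 0
x = 4 or x = −4, giving (4, 5) and (−4, 1).
|(4, 5) − (−4, 1)| = √((8)² + (4)²) = 4√5.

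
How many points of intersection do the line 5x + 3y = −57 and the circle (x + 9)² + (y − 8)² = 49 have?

2

d² = (5·(−9) + 3·8 − (−57))²/34 = 648/17; r² = 49.
Since d² < r², the line cuts the circle twice.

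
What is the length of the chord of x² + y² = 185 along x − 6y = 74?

From the line, y = (−74 + x)/6. Substituting:
37x² − 148x − 1184 = 0  ⟹  x² − 4x − 32 = 0
x = 8 or x = −4, giving (8, −11) and (−4, −13).
|(8, −11) − (−4, −13)| = √((12)² + (2)²) = 2√37.

2√37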